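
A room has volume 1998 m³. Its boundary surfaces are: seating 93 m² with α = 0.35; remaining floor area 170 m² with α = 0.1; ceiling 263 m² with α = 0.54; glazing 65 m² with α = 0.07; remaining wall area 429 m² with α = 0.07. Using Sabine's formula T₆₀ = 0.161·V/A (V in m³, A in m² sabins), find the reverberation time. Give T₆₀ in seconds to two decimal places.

A = Σ Sᵢαᵢ = 93·0.35 + 170·0.1 + 263·0.54 + 65·0.07 + 429·0.07 = 226.15 m².
T₆₀ = 0.161·V/A = 0.161·1998/226.15 = 1.422 s.

1.42 s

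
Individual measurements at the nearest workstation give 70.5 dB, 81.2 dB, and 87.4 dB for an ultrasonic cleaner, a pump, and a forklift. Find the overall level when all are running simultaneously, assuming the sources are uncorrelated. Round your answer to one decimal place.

For uncorrelated sources the intensities add, so convert each level to linear form, sum, and take 10·log₁₀ of the total.
Σ 10^(L/10) = 10^(70.5/10) + 10^(81.2/10) + 10^(87.4/10) = 6.926e+08.
L_total = 10·log₁₀(6.926e+08) = 88.40 dB.

88.4 dB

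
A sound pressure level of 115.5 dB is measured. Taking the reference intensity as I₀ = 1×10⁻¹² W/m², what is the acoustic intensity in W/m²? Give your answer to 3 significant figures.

I = I₀·10^(L/10) = 10⁻¹² × 10^(115.5/10) = 10^(-0.450).

0.355 W/m²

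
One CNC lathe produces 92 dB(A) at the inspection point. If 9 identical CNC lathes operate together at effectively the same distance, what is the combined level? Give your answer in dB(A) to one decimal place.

N identical incoherent sources raise the level by 10·log₁₀ N.
L_total = 92 + 10·log₁₀(9) = 92 + 9.542 = 101.54 dB(A).

101.5 dB(A)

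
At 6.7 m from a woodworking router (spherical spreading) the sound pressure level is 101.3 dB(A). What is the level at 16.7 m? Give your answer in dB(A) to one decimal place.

93.4 dB(A)

For a point source, L₂ = L₁ − 20·log₁₀(r₂/r₁).
L₂ = 101.3 − 20·log₁₀(16.7/6.7) = 101.3 − 7.933 = 93.37 dB(A).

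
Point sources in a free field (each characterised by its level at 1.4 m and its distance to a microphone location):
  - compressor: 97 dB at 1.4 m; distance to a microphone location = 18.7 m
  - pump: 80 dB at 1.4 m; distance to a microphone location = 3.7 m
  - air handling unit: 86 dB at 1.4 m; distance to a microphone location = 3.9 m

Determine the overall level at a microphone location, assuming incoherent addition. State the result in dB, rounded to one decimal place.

Propagate each source to the receiver with L = L_ref − 20·log₁₀(r/r_ref), then add intensities.
compressor: 97 − 20·log₁₀(18.7/1.4) = 97 − 22.51 = 74.49 dB.
pump: 80 − 20·log₁₀(3.7/1.4) = 80 − 8.44 = 71.56 dB.
air handling unit: 86 − 20·log₁₀(3.9/1.4) = 86 − 8.90 = 77.10 dB.
Σ 10^(L/10) = 9.371e+07 → L_total = 10·log₁₀(9.371e+07) = 79.72 dB.

79.7 dB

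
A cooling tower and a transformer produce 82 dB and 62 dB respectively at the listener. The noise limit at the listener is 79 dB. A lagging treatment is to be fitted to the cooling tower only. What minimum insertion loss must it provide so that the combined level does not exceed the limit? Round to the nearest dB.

3 dB

Fixed contribution from the other source: Σ 10^(L/10) = 10^(62/10) = 1.585e+06 (62.00 dB).
To meet 79 dB overall, the treated cooling tower may contribute at most 10^(79/10) − 1.585e+06 = 7.785e+07, i.e. 78.91 dB.
So the cooling tower must be reduced from 82 to 78.91 dB: IL = 3.09 dB.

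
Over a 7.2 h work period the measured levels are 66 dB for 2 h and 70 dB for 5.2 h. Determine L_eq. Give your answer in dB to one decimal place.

Weight each interval's intensity by its duration and average over T = 7.2 h:
Σ tᵢ·10^(Lᵢ/10) = 2·10^(66/10) + 5.2·10^(70/10) = 5.996e+07.
L_eq = 10·log₁₀(5.996e+07/7.2) = 69.21 dB.

69.2 dB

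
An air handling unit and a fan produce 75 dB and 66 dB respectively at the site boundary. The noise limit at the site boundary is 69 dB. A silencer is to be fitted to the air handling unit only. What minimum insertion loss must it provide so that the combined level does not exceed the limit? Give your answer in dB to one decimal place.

9.0 dB

Fixed contribution from the other source: Σ 10^(L/10) = 10^(66/10) = 3.981e+06 (66.00 dB).
To meet 69 dB overall, the treated air handling unit may contribute at most 10^(69/10) − 3.981e+06 = 3.962e+06, i.e. 65.98 dB.
So the air handling unit must be reduced from 75 to 65.98 dB: IL = 9.02 dB.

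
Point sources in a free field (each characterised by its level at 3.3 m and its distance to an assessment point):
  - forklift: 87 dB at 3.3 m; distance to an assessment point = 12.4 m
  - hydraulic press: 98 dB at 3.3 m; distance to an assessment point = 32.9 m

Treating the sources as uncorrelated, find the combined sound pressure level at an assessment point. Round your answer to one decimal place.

First find each source's level at the receiver (point-source: −20·log₁₀(r/r_ref)), then combine on an intensity basis.
forklift: 87 − 20·log₁₀(12.4/3.3) = 87 − 11.50 = 75.50 dB.
hydraulic press: 98 − 20·log₁₀(32.9/3.3) = 98 − 19.97 = 78.03 dB.
Σ 10^(L/10) = 9.898e+07 → L_total = 10·log₁₀(9.898e+07) = 79.96 dB.

80.0 dB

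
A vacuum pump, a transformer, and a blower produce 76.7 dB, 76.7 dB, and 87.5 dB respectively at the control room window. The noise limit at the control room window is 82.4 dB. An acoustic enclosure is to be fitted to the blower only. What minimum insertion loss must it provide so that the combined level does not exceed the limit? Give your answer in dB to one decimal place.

8.5 dB

Everything except the blower sums to 10^(76.7/10) + 10^(76.7/10) = 9.355e+07 in linear terms, 79.71 dB.
The limit corresponds to 10^(82.4/10) = 1.738e+08; subtracting the fixed part leaves 8.023e+07 for the blower, i.e. 79.04 dB.
Required insertion loss = 87.5 − 79.04 = 8.46 dB.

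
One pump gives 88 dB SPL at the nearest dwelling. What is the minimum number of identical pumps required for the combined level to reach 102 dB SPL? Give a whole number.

26

Need L₁ + 10·log₁₀ N ≥ 102, i.e. log₁₀ N ≥ 1.40.
N ≥ 10^(14.0/10) = 25.119, so N = 26.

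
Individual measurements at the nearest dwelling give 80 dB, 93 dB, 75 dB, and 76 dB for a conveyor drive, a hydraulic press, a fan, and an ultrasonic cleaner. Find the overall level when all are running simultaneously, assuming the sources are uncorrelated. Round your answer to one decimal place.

For uncorrelated sources the intensities add, so convert each level to linear form, sum, and take 10·log₁₀ of the total.
Σ 10^(L/10) = 10^(80/10) + 10^(93/10) + 10^(75/10) + 10^(76/10) = 2.167e+09.
L_total = 10·log₁₀(2.167e+09) = 93.36 dB.

93.4 dB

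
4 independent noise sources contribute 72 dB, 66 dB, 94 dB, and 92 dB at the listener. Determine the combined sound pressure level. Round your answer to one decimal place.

96.1 dB

For uncorrelated sources the intensities add, so convert each level to linear form, sum, and take 10·log₁₀ of the total.
Σ 10^(L/10) = 10^(72/10) + 10^(66/10) + 10^(94/10) + 10^(92/10) = 4.117e+09.
L_total = 10·log₁₀(4.117e+09) = 96.15 dB.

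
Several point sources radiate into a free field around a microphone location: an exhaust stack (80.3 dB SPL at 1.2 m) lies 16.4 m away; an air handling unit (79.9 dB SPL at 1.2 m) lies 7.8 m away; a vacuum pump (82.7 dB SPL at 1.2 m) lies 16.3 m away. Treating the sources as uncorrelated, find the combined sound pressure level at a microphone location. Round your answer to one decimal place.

Apply inverse-square spreading to bring every level to the receiver, then sum 10^(L/10).
exhaust stack: 80.3 − 20·log₁₀(16.4/1.2) = 80.3 − 22.71 = 57.59 dB SPL.
air handling unit: 79.9 − 20·log₁₀(7.8/1.2) = 79.9 − 16.26 = 63.64 dB SPL.
vacuum pump: 82.7 − 20·log₁₀(16.3/1.2) = 82.7 − 22.66 = 60.04 dB SPL.
Σ 10^(L/10) = 3.896e+06 → L_total = 10·log₁₀(3.896e+06) = 65.91 dB SPL.

65.9 dB SPL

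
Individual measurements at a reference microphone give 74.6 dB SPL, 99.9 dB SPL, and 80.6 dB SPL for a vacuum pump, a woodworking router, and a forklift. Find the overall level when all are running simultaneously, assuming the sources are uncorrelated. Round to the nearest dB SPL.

For uncorrelated sources the intensities add, so convert each level to linear form, sum, and take 10·log₁₀ of the total.
Σ 10^(L/10) = 10^(74.6/10) + 10^(99.9/10) + 10^(80.6/10) = 9.916e+09.
L_total = 10·log₁₀(9.916e+09) = 99.96 dB SPL.

100 dB SPL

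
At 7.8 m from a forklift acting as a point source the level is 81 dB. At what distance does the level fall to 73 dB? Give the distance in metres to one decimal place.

The 8.0 dB drop corresponds to a distance ratio of 10^(8.0/20) for a point source.
r₂ = 7.8·10^((81−73)/20) = 7.8·10^(8.0/20) = 19.59 m.

19.6 m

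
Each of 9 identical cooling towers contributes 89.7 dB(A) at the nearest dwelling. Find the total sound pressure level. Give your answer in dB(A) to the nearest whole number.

N identical incoherent sources raise the level by 10·log₁₀ N.
L_total = 89.7 + 10·log₁₀(9) = 89.7 + 9.542 = 99.24 dB(A).

99 dB(A)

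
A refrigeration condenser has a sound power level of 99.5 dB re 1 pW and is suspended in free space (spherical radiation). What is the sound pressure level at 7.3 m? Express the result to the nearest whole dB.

71 dB

The power spreads over a sphere of area 4π·r², so L_p = L_w − 10·log₁₀(4π·r²).
4π·r² = 669.7 m², 10·log₁₀ of that is 28.259 dB.
L_p = 99.5 − 28.259 = 71.24 dB.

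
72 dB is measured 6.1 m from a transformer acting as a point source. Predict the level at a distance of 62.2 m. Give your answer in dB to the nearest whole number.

For a point source, L₂ = L₁ − 20·log₁₀(r₂/r₁).
L₂ = 72 − 20·log₁₀(62.2/6.1) = 72 − 20.169 = 51.83 dB.

52 dB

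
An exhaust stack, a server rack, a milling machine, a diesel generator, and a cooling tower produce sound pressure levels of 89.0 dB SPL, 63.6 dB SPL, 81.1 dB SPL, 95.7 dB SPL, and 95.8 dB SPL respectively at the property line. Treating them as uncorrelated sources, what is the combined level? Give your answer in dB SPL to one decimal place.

For uncorrelated sources the intensities add, so convert each level to linear form, sum, and take 10·log₁₀ of the total.
Σ 10^(L/10) = 10^(89.0/10) + 10^(63.6/10) + 10^(81.1/10) + 10^(95.7/10) + 10^(95.8/10) = 8.443e+09.
L_total = 10·log₁₀(8.443e+09) = 99.26 dB SPL.

99.3 dB SPL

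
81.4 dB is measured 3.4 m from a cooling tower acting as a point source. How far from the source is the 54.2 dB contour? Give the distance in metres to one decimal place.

77.9 m

Point-source spreading drops the level by 20·log₁₀(r₂/r₁); inverting, r₂/r₁ = 10^(ΔL/20).
r₂ = 3.4·10^((81.4−54.2)/20) = 3.4·10^(27.2/20) = 77.89 m.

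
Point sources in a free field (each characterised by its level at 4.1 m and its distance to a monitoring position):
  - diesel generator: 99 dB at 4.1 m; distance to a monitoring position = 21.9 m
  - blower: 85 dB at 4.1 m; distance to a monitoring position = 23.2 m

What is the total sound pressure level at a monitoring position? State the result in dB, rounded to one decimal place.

84.6 dB

Propagate each source to the receiver with L = L_ref − 20·log₁₀(r/r_ref), then add intensities.
diesel generator: 99 − 20·log₁₀(21.9/4.1) = 99 − 14.55 = 84.45 dB.
blower: 85 − 20·log₁₀(23.2/4.1) = 85 − 15.05 = 69.95 dB.
Σ 10^(L/10) = 2.883e+08 → L_total = 10·log₁₀(2.883e+08) = 84.60 dB.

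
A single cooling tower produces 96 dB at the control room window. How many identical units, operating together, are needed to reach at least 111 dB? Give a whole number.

32

Need L₁ + 10·log₁₀ N ≥ 111, i.e. log₁₀ N ≥ 1.50.
N ≥ 10^(15.0/10) = 31.623, so N = 32.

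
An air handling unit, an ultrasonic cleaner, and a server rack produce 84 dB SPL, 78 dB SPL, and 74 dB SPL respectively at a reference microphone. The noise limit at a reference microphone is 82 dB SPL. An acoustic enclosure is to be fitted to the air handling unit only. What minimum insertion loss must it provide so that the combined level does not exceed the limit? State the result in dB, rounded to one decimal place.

5.5 dB

The untreated sources together contribute 10^(78/10) + 10^(74/10) = 8.821e+07, i.e. 79.46 dB SPL.
To meet 82 dB SPL overall, the treated air handling unit may contribute at most 10^(82/10) − 8.821e+07 = 7.027e+07, i.e. 78.47 dB SPL.
Required insertion loss = 84 − 78.47 = 5.53 dB.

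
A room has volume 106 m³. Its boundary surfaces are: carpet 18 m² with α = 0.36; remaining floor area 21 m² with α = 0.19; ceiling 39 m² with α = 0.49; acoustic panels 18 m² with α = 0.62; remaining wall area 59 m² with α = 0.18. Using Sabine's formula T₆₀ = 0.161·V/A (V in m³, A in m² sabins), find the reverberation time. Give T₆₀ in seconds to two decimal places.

0.33 s

Summing Sᵢαᵢ: 18·0.36 + 21·0.19 + 39·0.49 + 18·0.62 + 59·0.18 = 51.36 m².
T₆₀ = 0.161 × 106 / 51.36 = 0.332 s.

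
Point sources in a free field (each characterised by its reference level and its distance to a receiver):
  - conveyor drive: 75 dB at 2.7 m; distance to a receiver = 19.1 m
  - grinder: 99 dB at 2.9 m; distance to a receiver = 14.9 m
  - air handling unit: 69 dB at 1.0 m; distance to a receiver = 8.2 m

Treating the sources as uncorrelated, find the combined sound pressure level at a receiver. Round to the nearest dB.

85 dB

First find each source's level at the receiver (point-source: −20·log₁₀(r/r_ref)), then combine on an intensity basis.
conveyor drive: 75 − 20·log₁₀(19.1/2.7) = 75 − 16.99 = 58.01 dB.
grinder: 99 − 20·log₁₀(14.9/2.9) = 99 − 14.22 = 84.78 dB.
air handling unit: 69 − 20·log₁₀(8.2/1.0) = 69 − 18.28 = 50.72 dB.
Σ 10^(L/10) = 3.017e+08 → L_total = 10·log₁₀(3.017e+08) = 84.80 dB.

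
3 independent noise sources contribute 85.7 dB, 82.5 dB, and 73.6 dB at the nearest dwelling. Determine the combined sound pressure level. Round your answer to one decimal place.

For uncorrelated sources the intensities add, so convert each level to linear form, sum, and take 10·log₁₀ of the total.
Σ 10^(L/10) = 10^(85.7/10) + 10^(82.5/10) + 10^(73.6/10) = 5.723e+08.
L_total = 10·log₁₀(5.723e+08) = 87.58 dB.

87.6 dB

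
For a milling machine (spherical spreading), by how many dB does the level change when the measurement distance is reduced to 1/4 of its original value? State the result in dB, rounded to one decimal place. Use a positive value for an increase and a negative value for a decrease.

Point-source spreading: ΔL = −20·log₁₀(r₂/r₁).
ΔL = −20·log₁₀(0.25) = +12.04 dB.

+12.0 dB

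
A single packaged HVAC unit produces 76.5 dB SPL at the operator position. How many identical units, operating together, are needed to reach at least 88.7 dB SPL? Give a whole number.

17

Need L₁ + 10·log₁₀ N ≥ 88.7, i.e. log₁₀ N ≥ 1.22.
N ≥ 10^(12.2/10) = 16.596, so N = 17.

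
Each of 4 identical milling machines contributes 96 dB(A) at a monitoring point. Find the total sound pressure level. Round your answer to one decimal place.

With 4 equal, uncorrelated contributions the intensity is 4× that of one unit, giving a rise of 10·log₁₀ 4.
L_total = 96 + 10·log₁₀(4) = 96 + 6.021 = 102.02 dB(A).

102.0 dB(A)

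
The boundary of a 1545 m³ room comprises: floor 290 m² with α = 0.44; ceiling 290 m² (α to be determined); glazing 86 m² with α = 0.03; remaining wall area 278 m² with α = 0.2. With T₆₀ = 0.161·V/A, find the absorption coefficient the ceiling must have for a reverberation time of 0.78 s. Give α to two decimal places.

0.46

Required total absorption A = 0.161·1545/0.78 = 318.90 m².
Absorption from the other surfaces = 290·0.44 + 86·0.03 + 278·0.2 = 185.78 m², so the ceiling must supply 133.12 m² over 290 m².
α = 133.12/290 = 0.459.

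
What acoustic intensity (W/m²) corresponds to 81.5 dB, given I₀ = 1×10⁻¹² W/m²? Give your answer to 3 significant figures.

0.000141 W/m²

L = 10·log₁₀(I/I₀) ⇒ I = I₀·10^(L/10) = 10⁻¹² × 10^8.15.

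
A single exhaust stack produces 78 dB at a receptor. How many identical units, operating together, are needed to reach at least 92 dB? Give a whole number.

Need L₁ + 10·log₁₀ N ≥ 92, i.e. log₁₀ N ≥ 1.40.
N ≥ 10^(14.0/10) = 25.119, so N = 26.

26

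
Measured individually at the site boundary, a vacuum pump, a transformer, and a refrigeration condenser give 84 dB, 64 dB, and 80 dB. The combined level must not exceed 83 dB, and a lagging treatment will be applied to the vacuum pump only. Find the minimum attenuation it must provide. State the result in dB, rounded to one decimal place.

4.1 dB

Everything except the vacuum pump sums to 10^(64/10) + 10^(80/10) = 1.025e+08 in linear terms, 80.11 dB.
The limit corresponds to 10^(83/10) = 1.995e+08; subtracting the fixed part leaves 9.701e+07 for the vacuum pump, i.e. 79.87 dB.
Required insertion loss = 84 − 79.87 = 4.13 dB.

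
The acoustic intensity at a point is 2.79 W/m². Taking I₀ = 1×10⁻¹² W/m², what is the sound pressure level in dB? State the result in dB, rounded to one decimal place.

I/I₀ = 2.79/10⁻¹² = 2.79×10^12, and L = 10·log₁₀(I/I₀).
L = 10·(0.4456 + 12) = 124.46 dB.

124.5 dB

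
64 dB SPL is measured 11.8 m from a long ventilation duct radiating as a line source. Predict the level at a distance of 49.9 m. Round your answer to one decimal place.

57.7 dB SPL

Line-source attenuation: ΔL = 10·log₁₀(r₂/r₁) = 10·log₁₀(49.9/11.8) = 6.262 dB.
L₂ = 64 − 10·log₁₀(49.9/11.8) = 64 − 6.262 = 57.74 dB SPL.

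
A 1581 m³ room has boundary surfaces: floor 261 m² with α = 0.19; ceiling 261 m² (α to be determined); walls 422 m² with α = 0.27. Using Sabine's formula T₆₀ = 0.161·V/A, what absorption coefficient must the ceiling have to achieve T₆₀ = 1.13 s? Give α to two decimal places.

From T₆₀ = 0.161·V/A, the target T₆₀ = 1.13 s needs A = 0.161·1581/1.13 = 225.26 m².
Absorption from the other surfaces = 261·0.19 + 422·0.27 = 163.53 m², so the ceiling must supply 61.73 m² over 261 m².
α = 61.73/261 = 0.237.

0.24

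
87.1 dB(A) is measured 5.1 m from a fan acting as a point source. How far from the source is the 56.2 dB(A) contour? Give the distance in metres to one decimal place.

178.9 m

For a point source L₁ − L₂ = 20·log₁₀(r₂/r₁), so r₂ = r₁·10^((L₁−L₂)/20).
r₂ = 5.1·10^((87.1−56.2)/20) = 5.1·10^(30.9/20) = 178.88 m.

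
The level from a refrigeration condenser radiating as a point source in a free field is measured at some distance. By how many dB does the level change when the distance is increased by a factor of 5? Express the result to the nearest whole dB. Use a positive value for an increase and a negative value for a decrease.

Point-source spreading: ΔL = −20·log₁₀(r₂/r₁).
ΔL = −20·log₁₀(5) = -13.98 dB.

-14 dB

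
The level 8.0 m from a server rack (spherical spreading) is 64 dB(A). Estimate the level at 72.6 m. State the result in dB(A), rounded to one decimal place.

44.8 dB(A)

Spherical spreading from a point source gives a 20·log₁₀(r₂/r₁) drop.
L₂ = 64 − 20·log₁₀(72.6/8.0) = 64 − 19.157 = 44.84 dB(A).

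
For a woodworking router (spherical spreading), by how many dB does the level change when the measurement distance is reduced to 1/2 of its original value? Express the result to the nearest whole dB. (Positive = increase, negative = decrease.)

+6 dB

Point-source spreading: ΔL = −20·log₁₀(r₂/r₁).
ΔL = −20·log₁₀(0.5) = +6.02 dB.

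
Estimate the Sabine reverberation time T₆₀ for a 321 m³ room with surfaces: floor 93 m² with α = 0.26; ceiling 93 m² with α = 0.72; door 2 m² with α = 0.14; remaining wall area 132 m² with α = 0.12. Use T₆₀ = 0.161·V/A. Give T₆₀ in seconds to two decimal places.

A = Σ Sᵢαᵢ = 93·0.26 + 93·0.72 + 2·0.14 + 132·0.12 = 107.26 m².
T₆₀ = 0.161 × 321 / 107.26 = 0.482 s.

0.48 s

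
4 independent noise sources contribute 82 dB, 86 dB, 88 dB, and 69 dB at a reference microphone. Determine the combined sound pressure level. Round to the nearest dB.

91 dB

For uncorrelated sources the intensities add, so convert each level to linear form, sum, and take 10·log₁₀ of the total.
Σ 10^(L/10) = 10^(82/10) + 10^(86/10) + 10^(88/10) + 10^(69/10) = 1.195e+09.
L_total = 10·log₁₀(1.195e+09) = 90.78 dB.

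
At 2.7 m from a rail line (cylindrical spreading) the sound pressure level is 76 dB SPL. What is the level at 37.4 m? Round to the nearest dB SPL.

65 dB SPL

Cylindrical spreading from a line source gives a 10·log₁₀(r₂/r₁) drop.
L₂ = 76 − 10·log₁₀(37.4/2.7) = 76 − 11.415 = 64.58 dB SPL.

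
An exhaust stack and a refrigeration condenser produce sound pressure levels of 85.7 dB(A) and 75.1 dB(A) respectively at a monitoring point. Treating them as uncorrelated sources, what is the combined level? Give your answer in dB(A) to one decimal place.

Incoherent sources combine by intensity addition: L_total = 10·log₁₀(Σ 10^(L_i/10)).
Σ 10^(L/10) = 10^(85.7/10) + 10^(75.1/10) = 4.039e+08.
L_total = 10·log₁₀(4.039e+08) = 86.06 dB(A).

86.1 dB(A)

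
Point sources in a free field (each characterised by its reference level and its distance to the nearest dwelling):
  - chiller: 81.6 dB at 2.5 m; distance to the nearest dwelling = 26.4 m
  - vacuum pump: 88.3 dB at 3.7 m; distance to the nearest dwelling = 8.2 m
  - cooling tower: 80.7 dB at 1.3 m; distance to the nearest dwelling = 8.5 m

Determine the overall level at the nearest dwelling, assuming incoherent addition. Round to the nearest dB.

82 dB

First find each source's level at the receiver (point-source: −20·log₁₀(r/r_ref)), then combine on an intensity basis.
chiller: 81.6 − 20·log₁₀(26.4/2.5) = 81.6 − 20.47 = 61.13 dB.
vacuum pump: 88.3 − 20·log₁₀(8.2/3.7) = 88.3 − 6.91 = 81.39 dB.
cooling tower: 80.7 − 20·log₁₀(8.5/1.3) = 80.7 − 16.31 = 64.39 dB.
Σ 10^(L/10) = 1.417e+08 → L_total = 10·log₁₀(1.417e+08) = 81.51 dB.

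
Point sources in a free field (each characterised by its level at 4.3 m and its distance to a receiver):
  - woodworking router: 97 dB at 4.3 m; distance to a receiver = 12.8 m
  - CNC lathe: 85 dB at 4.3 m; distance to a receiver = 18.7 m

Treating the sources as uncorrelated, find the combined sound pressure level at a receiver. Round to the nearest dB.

88 dB

Propagate each source to the receiver with L = L_ref − 20·log₁₀(r/r_ref), then add intensities.
woodworking router: 97 − 20·log₁₀(12.8/4.3) = 97 − 9.47 = 87.53 dB.
CNC lathe: 85 − 20·log₁₀(18.7/4.3) = 85 − 12.77 = 72.23 dB.
Σ 10^(L/10) = 5.823e+08 → L_total = 10·log₁₀(5.823e+08) = 87.65 dB.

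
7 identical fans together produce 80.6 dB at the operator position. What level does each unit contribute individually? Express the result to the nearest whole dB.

7 equal contributions raise the level by 10·log₁₀ 7 = 8.451 dB, so each unit alone gives 80.6 − 8.451.

72 dB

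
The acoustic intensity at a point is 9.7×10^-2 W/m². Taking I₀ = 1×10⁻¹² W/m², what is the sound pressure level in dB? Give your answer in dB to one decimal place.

109.9 dB

I/I₀ = 9.7×10^-2/10⁻¹² = 9.7×10^10, and L = 10·log₁₀(I/I₀).
L = 10·(0.9868 + 10) = 109.87 dB.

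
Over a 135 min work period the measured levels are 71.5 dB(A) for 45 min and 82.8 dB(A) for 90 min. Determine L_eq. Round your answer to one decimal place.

L_eq = 10·log₁₀[(1/T)·Σ tᵢ·10^(Lᵢ/10)] with T = 135 min.
Σ tᵢ·10^(Lᵢ/10) = 45·10^(71.5/10) + 90·10^(82.8/10) = 1.778e+10.
L_eq = 10·log₁₀(1.778e+10/135) = 81.20 dB(A).

81.2 dB(A)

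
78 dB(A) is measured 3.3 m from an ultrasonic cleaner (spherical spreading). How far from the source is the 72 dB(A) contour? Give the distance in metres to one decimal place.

Point-source spreading drops the level by 20·log₁₀(r₂/r₁); inverting, r₂/r₁ = 10^(ΔL/20).
r₂ = 3.3·10^((78−72)/20) = 3.3·10^(6.0/20) = 6.58 m.

6.6 m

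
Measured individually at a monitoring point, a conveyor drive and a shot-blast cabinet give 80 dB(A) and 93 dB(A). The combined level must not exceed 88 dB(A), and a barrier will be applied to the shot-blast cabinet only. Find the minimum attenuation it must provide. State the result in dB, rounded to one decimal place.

Everything except the shot-blast cabinet sums to 10^(80/10) = 1.000e+08 in linear terms, 80.00 dB(A).
The limit corresponds to 10^(88/10) = 6.310e+08; subtracting the fixed part leaves 5.310e+08 for the shot-blast cabinet, i.e. 87.25 dB(A).
Required insertion loss = 93 − 87.25 = 5.75 dB.

5.7 dB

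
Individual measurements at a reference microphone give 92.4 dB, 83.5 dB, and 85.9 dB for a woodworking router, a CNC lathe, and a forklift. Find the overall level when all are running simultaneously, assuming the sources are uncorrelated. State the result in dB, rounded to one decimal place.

93.7 dB

For uncorrelated sources the intensities add, so convert each level to linear form, sum, and take 10·log₁₀ of the total.
Σ 10^(L/10) = 10^(92.4/10) + 10^(83.5/10) + 10^(85.9/10) = 2.351e+09.
L_total = 10·log₁₀(2.351e+09) = 93.71 dB.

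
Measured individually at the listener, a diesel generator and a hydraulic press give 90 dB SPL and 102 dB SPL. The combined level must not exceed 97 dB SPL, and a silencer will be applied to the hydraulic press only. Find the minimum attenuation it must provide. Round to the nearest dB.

The untreated sources together contribute 10^(90/10) = 1.000e+09, i.e. 90.00 dB SPL.
The limit corresponds to 10^(97/10) = 5.012e+09; subtracting the fixed part leaves 4.012e+09 for the hydraulic press, i.e. 96.03 dB SPL.
So the hydraulic press must be reduced from 102 to 96.03 dB SPL: IL = 5.97 dB.

6 dB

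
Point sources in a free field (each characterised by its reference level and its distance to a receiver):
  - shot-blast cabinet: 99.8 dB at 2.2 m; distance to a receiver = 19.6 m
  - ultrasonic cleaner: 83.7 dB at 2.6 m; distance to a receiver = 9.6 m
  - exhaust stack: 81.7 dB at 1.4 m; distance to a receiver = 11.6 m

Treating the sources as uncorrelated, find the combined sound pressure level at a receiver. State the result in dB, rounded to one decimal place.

81.5 dB

Propagate each source to the receiver with L = L_ref − 20·log₁₀(r/r_ref), then add intensities.
shot-blast cabinet: 99.8 − 20·log₁₀(19.6/2.2) = 99.8 − 19.00 = 80.80 dB.
ultrasonic cleaner: 83.7 − 20·log₁₀(9.6/2.6) = 83.7 − 11.35 = 72.35 dB.
exhaust stack: 81.7 − 20·log₁₀(11.6/1.4) = 81.7 − 18.37 = 63.33 dB.
Σ 10^(L/10) = 1.397e+08 → L_total = 10·log₁₀(1.397e+08) = 81.45 dB.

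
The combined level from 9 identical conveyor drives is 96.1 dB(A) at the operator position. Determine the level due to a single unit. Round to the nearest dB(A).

Dividing the total intensity by 9 lowers the level by 10·log₁₀ 9 = 9.542 dB: L₁ = 96.1 − 9.542.

87 dB(A)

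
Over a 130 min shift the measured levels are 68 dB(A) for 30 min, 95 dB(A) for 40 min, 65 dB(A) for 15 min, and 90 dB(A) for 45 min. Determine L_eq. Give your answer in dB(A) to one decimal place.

Weight each interval's intensity by its duration and average over T = 130 min:
Σ tᵢ·10^(Lᵢ/10) = 30·10^(68/10) + 40·10^(95/10) + 15·10^(65/10) + 45·10^(90/10) = 1.717e+11.
L_eq = 10·log₁₀(1.717e+11/130) = 91.21 dB(A).

91.2 dB(A)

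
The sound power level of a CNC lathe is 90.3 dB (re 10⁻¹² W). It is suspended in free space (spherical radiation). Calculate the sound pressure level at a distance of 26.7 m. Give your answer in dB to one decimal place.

L_p = L_w − 10·log₁₀(4π·r²) with r = 26.7 m.
4π·r² = 8958 m², 10·log₁₀ of that is 39.522 dB.
L_p = 90.3 − 39.522 = 50.78 dB.

50.8 dB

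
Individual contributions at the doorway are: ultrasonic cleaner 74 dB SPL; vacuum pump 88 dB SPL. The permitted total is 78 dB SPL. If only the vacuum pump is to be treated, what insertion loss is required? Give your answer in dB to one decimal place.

Fixed contribution from the other source: Σ 10^(L/10) = 10^(74/10) = 2.512e+07 (74.00 dB SPL).
To meet 78 dB SPL overall, the treated vacuum pump may contribute at most 10^(78/10) − 2.512e+07 = 3.798e+07, i.e. 75.80 dB SPL.
So the vacuum pump must be reduced from 88 to 75.80 dB SPL: IL = 12.20 dB.

12.2 dB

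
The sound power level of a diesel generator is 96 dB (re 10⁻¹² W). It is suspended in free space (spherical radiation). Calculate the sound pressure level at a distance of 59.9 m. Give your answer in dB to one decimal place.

The power spreads over a sphere of area 4π·r², so L_p = L_w − 10·log₁₀(4π·r²).
4π·r² = 4.509e+04 m², 10·log₁₀ of that is 46.541 dB.
L_p = 96 − 46.541 = 49.46 dB.

49.5 dB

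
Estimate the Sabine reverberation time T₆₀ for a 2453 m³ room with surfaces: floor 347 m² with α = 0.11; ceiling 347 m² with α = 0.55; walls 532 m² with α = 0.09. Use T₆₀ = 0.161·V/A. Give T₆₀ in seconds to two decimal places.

1.43 s

Summing Sᵢαᵢ: 347·0.11 + 347·0.55 + 532·0.09 = 276.90 m².
T₆₀ = 0.161 × 2453 / 276.90 = 1.426 s.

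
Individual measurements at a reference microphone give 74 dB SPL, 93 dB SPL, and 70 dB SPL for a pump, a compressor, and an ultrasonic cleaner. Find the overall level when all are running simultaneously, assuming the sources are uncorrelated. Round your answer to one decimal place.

93.1 dB SPL

For uncorrelated sources the intensities add, so convert each level to linear form, sum, and take 10·log₁₀ of the total.
Σ 10^(L/10) = 10^(74/10) + 10^(93/10) + 10^(70/10) = 2.030e+09.
L_total = 10·log₁₀(2.030e+09) = 93.08 dB SPL.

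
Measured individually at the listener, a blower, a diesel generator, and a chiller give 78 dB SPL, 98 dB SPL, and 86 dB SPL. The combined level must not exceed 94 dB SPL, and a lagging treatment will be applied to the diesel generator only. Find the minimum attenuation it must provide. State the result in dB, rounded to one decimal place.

The untreated sources together contribute 10^(78/10) + 10^(86/10) = 4.612e+08, i.e. 86.64 dB SPL.
The limit corresponds to 10^(94/10) = 2.512e+09; subtracting the fixed part leaves 2.051e+09 for the diesel generator, i.e. 93.12 dB SPL.
Required insertion loss = 98 − 93.12 = 4.88 dB.

4.9 dB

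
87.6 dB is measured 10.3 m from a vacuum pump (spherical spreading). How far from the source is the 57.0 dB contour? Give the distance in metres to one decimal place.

349.0 m

The 30.6 dB drop corresponds to a distance ratio of 10^(30.6/20) for a point source.
r₂ = 10.3·10^((87.6−57.0)/20) = 10.3·10^(30.6/20) = 349.01 m.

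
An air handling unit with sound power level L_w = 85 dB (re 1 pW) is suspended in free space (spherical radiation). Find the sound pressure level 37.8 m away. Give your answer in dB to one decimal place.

42.5 dB

The power spreads over a sphere of area 4π·r², so L_p = L_w − 10·log₁₀(4π·r²).
4π·r² = 1.796e+04 m², 10·log₁₀ of that is 42.542 dB.
L_p = 85 − 42.542 = 42.46 dB.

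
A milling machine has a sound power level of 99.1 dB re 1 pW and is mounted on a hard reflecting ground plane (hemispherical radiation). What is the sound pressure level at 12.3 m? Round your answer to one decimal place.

L_p = L_w − 10·log₁₀(2π·r²) with r = 12.3 m.
2π·r² = 950.6 m², 10·log₁₀ of that is 29.780 dB.
L_p = 99.1 − 29.780 = 69.32 dB.

69.3 dB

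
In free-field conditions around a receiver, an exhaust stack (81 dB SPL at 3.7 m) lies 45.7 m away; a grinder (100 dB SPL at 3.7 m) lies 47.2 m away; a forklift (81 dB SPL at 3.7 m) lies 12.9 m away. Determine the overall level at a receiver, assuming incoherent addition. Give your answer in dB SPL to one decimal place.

78.6 dB SPL

Apply inverse-square spreading to bring every level to the receiver, then sum 10^(L/10).
exhaust stack: 81 − 20·log₁₀(45.7/3.7) = 81 − 21.83 = 59.17 dB SPL.
grinder: 100 − 20·log₁₀(47.2/3.7) = 100 − 22.11 = 77.89 dB SPL.
forklift: 81 − 20·log₁₀(12.9/3.7) = 81 − 10.85 = 70.15 dB SPL.
Σ 10^(L/10) = 7.263e+07 → L_total = 10·log₁₀(7.263e+07) = 78.61 dB SPL.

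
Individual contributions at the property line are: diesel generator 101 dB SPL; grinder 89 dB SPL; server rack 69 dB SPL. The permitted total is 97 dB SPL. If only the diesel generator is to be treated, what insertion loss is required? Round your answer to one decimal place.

The untreated sources together contribute 10^(89/10) + 10^(69/10) = 8.023e+08, i.e. 89.04 dB SPL.
To meet 97 dB SPL overall, the treated diesel generator may contribute at most 10^(97/10) − 8.023e+08 = 4.210e+09, i.e. 96.24 dB SPL.
Required insertion loss = 101 − 96.24 = 4.76 dB.

4.8 dB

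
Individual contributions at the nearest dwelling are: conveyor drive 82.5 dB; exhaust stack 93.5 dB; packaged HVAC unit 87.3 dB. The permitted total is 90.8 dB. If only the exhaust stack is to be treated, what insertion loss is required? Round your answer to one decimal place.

Everything except the exhaust stack sums to 10^(82.5/10) + 10^(87.3/10) = 7.149e+08 in linear terms, 88.54 dB.
The limit corresponds to 10^(90.8/10) = 1.202e+09; subtracting the fixed part leaves 4.874e+08 for the exhaust stack, i.e. 86.88 dB.
Required insertion loss = 93.5 − 86.88 = 6.62 dB.

6.6 dB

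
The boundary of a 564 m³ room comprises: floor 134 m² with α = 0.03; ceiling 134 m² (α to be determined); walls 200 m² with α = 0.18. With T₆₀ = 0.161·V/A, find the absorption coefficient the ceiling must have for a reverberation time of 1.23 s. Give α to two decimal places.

0.25

From T₆₀ = 0.161·V/A, the target T₆₀ = 1.23 s needs A = 0.161·564/1.23 = 73.82 m².
Absorption from the other surfaces = 134·0.03 + 200·0.18 = 40.02 m², so the ceiling must supply 33.80 m² over 134 m².
α = 33.80/134 = 0.252.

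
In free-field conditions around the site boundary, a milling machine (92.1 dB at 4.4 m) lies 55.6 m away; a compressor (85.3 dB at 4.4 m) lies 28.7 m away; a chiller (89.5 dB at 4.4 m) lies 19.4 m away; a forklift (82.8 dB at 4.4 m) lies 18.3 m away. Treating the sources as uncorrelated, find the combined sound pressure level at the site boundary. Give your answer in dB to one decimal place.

78.7 dB

Propagate each source to the receiver with L = L_ref − 20·log₁₀(r/r_ref), then add intensities.
milling machine: 92.1 − 20·log₁₀(55.6/4.4) = 92.1 − 22.03 = 70.07 dB.
compressor: 85.3 − 20·log₁₀(28.7/4.4) = 85.3 − 16.29 = 69.01 dB.
chiller: 89.5 − 20·log₁₀(19.4/4.4) = 89.5 − 12.89 = 76.61 dB.
forklift: 82.8 − 20·log₁₀(18.3/4.4) = 82.8 − 12.38 = 70.42 dB.
Σ 10^(L/10) = 7.498e+07 → L_total = 10·log₁₀(7.498e+07) = 78.75 dB.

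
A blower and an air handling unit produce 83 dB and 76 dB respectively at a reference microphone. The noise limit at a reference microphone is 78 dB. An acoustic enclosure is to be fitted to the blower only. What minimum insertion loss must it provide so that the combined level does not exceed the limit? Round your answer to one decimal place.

9.3 dB

Fixed contribution from the other source: Σ 10^(L/10) = 10^(76/10) = 3.981e+07 (76.00 dB).
To meet 78 dB overall, the treated blower may contribute at most 10^(78/10) − 3.981e+07 = 2.329e+07, i.e. 73.67 dB.
Required insertion loss = 83 − 73.67 = 9.33 dB.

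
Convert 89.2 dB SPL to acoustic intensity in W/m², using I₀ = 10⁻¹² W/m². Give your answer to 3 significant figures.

L = 10·log₁₀(I/I₀) ⇒ I = I₀·10^(L/10) = 10⁻¹² × 10^8.92.

0.000832 W/m²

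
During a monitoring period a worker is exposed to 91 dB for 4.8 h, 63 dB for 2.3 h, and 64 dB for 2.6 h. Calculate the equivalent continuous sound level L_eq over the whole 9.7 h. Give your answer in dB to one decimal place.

The energy average is taken in the linear domain: L_eq = 10·log₁₀[(Σ tᵢ·10^(Lᵢ/10))/T], T = 9.7 h.
Σ tᵢ·10^(Lᵢ/10) = 4.8·10^(91/10) + 2.3·10^(63/10) + 2.6·10^(64/10) = 6.054e+09.
L_eq = 10·log₁₀(6.054e+09/9.7) = 87.95 dB.

88.0 dB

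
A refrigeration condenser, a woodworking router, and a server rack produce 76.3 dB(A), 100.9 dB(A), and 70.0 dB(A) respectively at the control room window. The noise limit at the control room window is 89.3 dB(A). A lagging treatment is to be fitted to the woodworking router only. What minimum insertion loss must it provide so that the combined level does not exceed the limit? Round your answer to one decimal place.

Everything except the woodworking router sums to 10^(76.3/10) + 10^(70.0/10) = 5.266e+07 in linear terms, 77.21 dB(A).
The limit corresponds to 10^(89.3/10) = 8.511e+08; subtracting the fixed part leaves 7.985e+08 for the woodworking router, i.e. 89.02 dB(A).
So the woodworking router must be reduced from 100.9 to 89.02 dB(A): IL = 11.88 dB.

11.9 dB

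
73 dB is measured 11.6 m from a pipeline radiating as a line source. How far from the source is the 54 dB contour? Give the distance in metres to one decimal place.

The 19.0 dB drop corresponds to a distance ratio of 10^(19.0/10) for a line source.
r₂ = 11.6·10^((73−54)/10) = 11.6·10^(19.0/10) = 921.42 m.

921.4 m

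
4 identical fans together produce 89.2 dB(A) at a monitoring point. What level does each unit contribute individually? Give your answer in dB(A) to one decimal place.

4 equal contributions raise the level by 10·log₁₀ 4 = 6.021 dB, so each unit alone gives 89.2 − 6.021.

83.2 dB(A)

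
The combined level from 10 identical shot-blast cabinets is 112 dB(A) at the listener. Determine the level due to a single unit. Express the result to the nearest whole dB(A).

102 dB(A)

10 equal contributions raise the level by 10·log₁₀ 10 = 10.000 dB, so each unit alone gives 112 − 10.000.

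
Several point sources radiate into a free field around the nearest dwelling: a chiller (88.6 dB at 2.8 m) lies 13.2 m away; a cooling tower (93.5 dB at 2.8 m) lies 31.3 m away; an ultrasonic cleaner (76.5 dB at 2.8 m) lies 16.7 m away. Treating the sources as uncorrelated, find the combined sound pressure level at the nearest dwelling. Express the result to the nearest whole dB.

Apply inverse-square spreading to bring every level to the receiver, then sum 10^(L/10).
chiller: 88.6 − 20·log₁₀(13.2/2.8) = 88.6 − 13.47 = 75.13 dB.
cooling tower: 93.5 − 20·log₁₀(31.3/2.8) = 93.5 − 20.97 = 72.53 dB.
ultrasonic cleaner: 76.5 − 20·log₁₀(16.7/2.8) = 76.5 − 15.51 = 60.99 dB.
Σ 10^(L/10) = 5.177e+07 → L_total = 10·log₁₀(5.177e+07) = 77.14 dB.

77 dB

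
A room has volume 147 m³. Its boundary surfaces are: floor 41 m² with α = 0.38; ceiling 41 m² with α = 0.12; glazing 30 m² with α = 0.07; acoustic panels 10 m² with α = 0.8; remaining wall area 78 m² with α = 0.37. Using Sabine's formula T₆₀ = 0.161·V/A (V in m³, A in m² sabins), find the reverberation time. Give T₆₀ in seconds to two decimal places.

0.40 s

Summing Sᵢαᵢ: 41·0.38 + 41·0.12 + 30·0.07 + 10·0.8 + 78·0.37 = 59.46 m².
T₆₀ = 0.161·V/A = 0.161·147/59.46 = 0.398 s.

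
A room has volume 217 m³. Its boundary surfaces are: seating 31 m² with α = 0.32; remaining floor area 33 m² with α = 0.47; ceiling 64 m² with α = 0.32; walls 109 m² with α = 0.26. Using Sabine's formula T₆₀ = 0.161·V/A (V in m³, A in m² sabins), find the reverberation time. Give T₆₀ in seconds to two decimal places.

Total absorption A = 31·0.32 + 33·0.47 + 64·0.32 + 109·0.26 = 74.25 m² sabins.
T₆₀ = 0.161 × 217 / 74.25 = 0.471 s.

0.47 s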